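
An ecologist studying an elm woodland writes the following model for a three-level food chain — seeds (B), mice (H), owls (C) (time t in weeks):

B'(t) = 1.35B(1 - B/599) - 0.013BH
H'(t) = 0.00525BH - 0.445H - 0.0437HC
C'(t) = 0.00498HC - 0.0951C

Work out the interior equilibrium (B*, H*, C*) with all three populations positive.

B* ≈ 489, H* ≈ 19.1, C* ≈ 48.5

From dC/dt = 0: 0.00498H* = 0.0951, so H* = 19.1.
From dB/dt = 0: 1.35(1 - B*/599) = 0.013·19.1, giving B* = 599·(1 - 0.184) = 489.
From dH/dt = 0: 0.00525·489 - 0.445 = 0.0437C*, so C* = 2.12/0.0437 = 48.5.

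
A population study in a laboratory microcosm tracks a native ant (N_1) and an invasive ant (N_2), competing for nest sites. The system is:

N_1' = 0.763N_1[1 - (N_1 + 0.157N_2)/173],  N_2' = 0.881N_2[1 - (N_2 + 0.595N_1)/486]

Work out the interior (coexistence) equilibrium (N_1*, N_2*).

Setting both brackets to zero gives the nullclines N_1 + 0.157N_2 = 173 and 0.595N_1 + N_2 = 486.
Substituting N_2 = 486 - 0.595N_1 into the first: N_1(1 - 0.157·0.595) = 173 - 0.157·486.
So N_1* = 96.7/0.907 = 107, and then N_2* = 486 - 0.595·107 = 423.

N_1* ≈ 107, N_2* ≈ 423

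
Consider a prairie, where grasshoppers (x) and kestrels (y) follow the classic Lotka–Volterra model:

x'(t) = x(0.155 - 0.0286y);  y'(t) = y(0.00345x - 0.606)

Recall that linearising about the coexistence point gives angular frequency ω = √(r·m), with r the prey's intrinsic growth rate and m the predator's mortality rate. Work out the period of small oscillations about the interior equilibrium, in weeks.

T ≈ 20.5 weeks

Here r = 0.155 and m = 0.606, so r·m = 0.0939.
ω = √0.0939 = 0.306 per week, hence T = 2π/ω ≈ 20.5 weeks.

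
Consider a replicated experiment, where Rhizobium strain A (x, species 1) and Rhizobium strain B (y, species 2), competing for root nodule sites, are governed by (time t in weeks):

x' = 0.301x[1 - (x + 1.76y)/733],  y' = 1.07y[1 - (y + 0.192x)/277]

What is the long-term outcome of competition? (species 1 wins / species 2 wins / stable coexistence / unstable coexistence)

stable coexistence

Compare the nullcline intercepts: K1/α12 = 733/1.76 = 416 > K2 = 277; K2/α21 = 277/0.192 = 1440 > K1 = 733.
Since both inequalities hold, each species can invade when rare, so the interior equilibrium is stable.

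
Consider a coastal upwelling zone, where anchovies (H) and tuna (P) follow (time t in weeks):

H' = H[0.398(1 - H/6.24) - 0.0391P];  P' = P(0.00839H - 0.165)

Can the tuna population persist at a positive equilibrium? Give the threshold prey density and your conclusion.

Threshold H = 19.7; K < 19.7, so no, the predator goes extinct.

The predator equation gives dP/dt > 0 only when H > 0.165/0.00839 = 19.7.
Without the predator, H → K = 6.24. Since 6.24 < 19.7, the predator cannot invade.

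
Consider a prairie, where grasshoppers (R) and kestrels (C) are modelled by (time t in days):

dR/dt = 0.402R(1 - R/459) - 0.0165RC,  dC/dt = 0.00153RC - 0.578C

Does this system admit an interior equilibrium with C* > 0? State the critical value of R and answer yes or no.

Threshold R = 378; K > 378, so yes, the predator persists.

The predator equation gives dC/dt > 0 only when R > 0.578/0.00153 = 378.
Without the predator, R → K = 459. Since 459 > 378, the predator can invade and persist.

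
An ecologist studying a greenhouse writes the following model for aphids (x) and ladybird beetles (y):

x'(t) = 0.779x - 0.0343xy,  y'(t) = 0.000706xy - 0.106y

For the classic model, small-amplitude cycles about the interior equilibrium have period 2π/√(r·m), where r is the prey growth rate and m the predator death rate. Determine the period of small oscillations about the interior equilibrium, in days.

Here r = 0.779 and m = 0.106, so r·m = 0.0826.
ω = √0.0826 = 0.287 per day, hence T = 2π/ω ≈ 21.9 days.

T ≈ 21.9 days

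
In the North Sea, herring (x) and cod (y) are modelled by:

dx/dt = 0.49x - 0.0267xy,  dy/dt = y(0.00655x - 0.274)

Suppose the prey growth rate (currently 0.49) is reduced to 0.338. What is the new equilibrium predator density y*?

y* ≈ 12.7

At the interior fixed point, setting dx/dt = 0 with x > 0 fixes y* = (prey growth rate)/(xy coefficient) — independent of the other coefficients.
With the change, y* = 0.338/0.0267 = 12.7; it falls from 18.4.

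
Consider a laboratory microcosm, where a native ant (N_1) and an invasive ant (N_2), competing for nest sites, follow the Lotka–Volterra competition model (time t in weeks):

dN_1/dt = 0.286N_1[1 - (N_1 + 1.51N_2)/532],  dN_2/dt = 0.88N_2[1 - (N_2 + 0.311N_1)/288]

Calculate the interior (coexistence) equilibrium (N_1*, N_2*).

N_1* ≈ 183, N_2* ≈ 231

Setting both brackets to zero gives the nullclines N_1 + 1.51N_2 = 532 and 0.311N_1 + N_2 = 288.
Substituting N_2 = 288 - 0.311N_1 into the first: N_1(1 - 1.51·0.311) = 532 - 1.51·288.
So N_1* = 97.1/0.53 = 183, and then N_2* = 288 - 0.311·183 = 231.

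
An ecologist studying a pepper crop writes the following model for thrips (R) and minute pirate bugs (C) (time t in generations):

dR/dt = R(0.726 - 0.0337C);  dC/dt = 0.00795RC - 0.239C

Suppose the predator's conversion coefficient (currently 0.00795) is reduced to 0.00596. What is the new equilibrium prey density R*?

At the interior fixed point, setting dC/dt = 0 with C > 0 fixes R* = (predator death rate)/(RC coefficient) — independent of the other coefficients.
With the change, R* = 0.239/0.00596 = 40.1; it rises from 30.1.

R* ≈ 40.1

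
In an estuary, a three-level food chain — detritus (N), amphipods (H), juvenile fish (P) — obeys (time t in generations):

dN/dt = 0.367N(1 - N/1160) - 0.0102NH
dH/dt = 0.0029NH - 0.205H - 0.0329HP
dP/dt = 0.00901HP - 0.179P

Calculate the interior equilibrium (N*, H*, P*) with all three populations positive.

From dP/dt = 0: 0.00901H* = 0.179, so H* = 19.9.
From dN/dt = 0: 0.367(1 - N*/1160) = 0.0102·19.9, giving N* = 1160·(1 - 0.552) = 519.
From dH/dt = 0: 0.0029·519 - 0.205 = 0.0329P*, so P* = 1.3/0.0329 = 39.6.

N* ≈ 519, H* ≈ 19.9, P* ≈ 39.6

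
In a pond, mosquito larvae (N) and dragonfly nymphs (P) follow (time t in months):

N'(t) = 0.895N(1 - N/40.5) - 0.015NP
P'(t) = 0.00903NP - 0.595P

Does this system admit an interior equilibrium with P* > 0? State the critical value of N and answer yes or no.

The predator equation gives dP/dt > 0 only when N > 0.595/0.00903 = 65.9.
Without the predator, N → K = 40.5. Since 40.5 < 65.9, the predator cannot invade.

Threshold N = 65.9; K < 65.9, so no, the predator goes extinct.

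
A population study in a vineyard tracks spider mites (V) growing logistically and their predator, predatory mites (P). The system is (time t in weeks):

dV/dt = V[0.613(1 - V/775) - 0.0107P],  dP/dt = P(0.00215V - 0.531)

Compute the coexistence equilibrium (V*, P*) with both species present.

From dP/dt = 0 with P > 0: 0.00215V* = 0.531, so V* = 247.
Substitute into dV/dt = 0: 0.613(1 - 247/775) = 0.0107P*.
The bracket is 0.681, giving P* = 0.418/0.0107 = 39.

V* ≈ 247, P* ≈ 39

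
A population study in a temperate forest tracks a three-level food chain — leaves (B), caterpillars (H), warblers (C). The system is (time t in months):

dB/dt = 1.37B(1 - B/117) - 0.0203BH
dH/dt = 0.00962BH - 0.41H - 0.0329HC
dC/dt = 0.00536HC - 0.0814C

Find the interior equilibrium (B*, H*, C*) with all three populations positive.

B* ≈ 90.7, H* ≈ 15.2, C* ≈ 14.1

From dC/dt = 0: 0.00536H* = 0.0814, so H* = 15.2.
From dB/dt = 0: 1.37(1 - B*/117) = 0.0203·15.2, giving B* = 117·(1 - 0.225) = 90.7.
From dH/dt = 0: 0.00962·90.7 - 0.41 = 0.0329C*, so C* = 0.462/0.0329 = 14.1.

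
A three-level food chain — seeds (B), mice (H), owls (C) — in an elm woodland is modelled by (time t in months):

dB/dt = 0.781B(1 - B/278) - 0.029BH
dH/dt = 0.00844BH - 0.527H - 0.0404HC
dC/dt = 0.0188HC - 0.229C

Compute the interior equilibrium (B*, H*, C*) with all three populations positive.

From dC/dt = 0: 0.0188H* = 0.229, so H* = 12.2.
From dB/dt = 0: 0.781(1 - B*/278) = 0.029·12.2, giving B* = 278·(1 - 0.452) = 152.
From dH/dt = 0: 0.00844·152 - 0.527 = 0.0404C*, so C* = 0.758/0.0404 = 18.8.

B* ≈ 152, H* ≈ 12.2, C* ≈ 18.8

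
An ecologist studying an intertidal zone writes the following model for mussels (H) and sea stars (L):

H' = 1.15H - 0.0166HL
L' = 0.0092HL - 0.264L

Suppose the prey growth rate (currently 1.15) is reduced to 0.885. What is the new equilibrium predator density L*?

At the interior fixed point, setting dH/dt = 0 with H > 0 fixes L* = (prey growth rate)/(HL coefficient) — independent of the other coefficients.
With the change, L* = 0.885/0.0166 = 53.3; it falls from 69.3.

L* ≈ 53.3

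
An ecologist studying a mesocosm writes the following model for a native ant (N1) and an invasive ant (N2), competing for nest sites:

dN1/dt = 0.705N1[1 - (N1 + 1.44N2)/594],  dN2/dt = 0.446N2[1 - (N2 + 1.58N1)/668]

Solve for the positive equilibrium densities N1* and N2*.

Setting both brackets to zero gives the nullclines N1 + 1.44N2 = 594 and 1.58N1 + N2 = 668.
Substituting N2 = 668 - 1.58N1 into the first: N1(1 - 1.44·1.58) = 594 - 1.44·668.
So N1* = -368/-1.28 = 289, and then N2* = 668 - 1.58·289 = 212.

N1* ≈ 289, N2* ≈ 212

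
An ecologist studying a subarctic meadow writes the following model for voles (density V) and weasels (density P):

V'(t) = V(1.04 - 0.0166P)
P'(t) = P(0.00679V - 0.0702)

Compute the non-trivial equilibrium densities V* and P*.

V* ≈ 10.3, P* ≈ 62.7

Set dP/dt = 0 with P > 0: 0.00679V - 0.0702 = 0, so V* = 0.0702/0.00679 = 10.3.
Set dV/dt = 0 with V > 0: 1.04 - 0.0166P = 0, so P* = 1.04/0.0166 = 62.7.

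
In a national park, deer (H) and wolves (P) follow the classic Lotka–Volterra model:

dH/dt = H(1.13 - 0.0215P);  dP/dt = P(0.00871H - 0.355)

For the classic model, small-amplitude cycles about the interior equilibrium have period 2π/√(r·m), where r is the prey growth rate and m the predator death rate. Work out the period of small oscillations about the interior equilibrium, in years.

Here r = 1.13 and m = 0.355, so r·m = 0.401.
ω = √0.401 = 0.633 per year, hence T = 2π/ω ≈ 9.92 years.

T ≈ 9.92 years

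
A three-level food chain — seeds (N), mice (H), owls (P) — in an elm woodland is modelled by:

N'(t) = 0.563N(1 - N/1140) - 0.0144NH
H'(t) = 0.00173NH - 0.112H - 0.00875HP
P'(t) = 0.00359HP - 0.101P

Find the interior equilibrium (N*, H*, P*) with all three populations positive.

From dP/dt = 0: 0.00359H* = 0.101, so H* = 28.1.
From dN/dt = 0: 0.563(1 - N*/1140) = 0.0144·28.1, giving N* = 1140·(1 - 0.72) = 320.
From dH/dt = 0: 0.00173·320 - 0.112 = 0.00875P*, so P* = 0.441/0.00875 = 50.4.

N* ≈ 320, H* ≈ 28.1, P* ≈ 50.4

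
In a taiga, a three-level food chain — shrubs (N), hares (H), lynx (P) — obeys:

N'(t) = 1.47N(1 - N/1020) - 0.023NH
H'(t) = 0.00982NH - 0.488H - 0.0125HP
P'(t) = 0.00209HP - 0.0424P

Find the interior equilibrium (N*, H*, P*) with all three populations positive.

From dP/dt = 0: 0.00209H* = 0.0424, so H* = 20.3.
From dN/dt = 0: 1.47(1 - N*/1020) = 0.023·20.3, giving N* = 1020·(1 - 0.317) = 696.
From dH/dt = 0: 0.00982·696 - 0.488 = 0.0125P*, so P* = 6.35/0.0125 = 508.

N* ≈ 696, H* ≈ 20.3, P* ≈ 508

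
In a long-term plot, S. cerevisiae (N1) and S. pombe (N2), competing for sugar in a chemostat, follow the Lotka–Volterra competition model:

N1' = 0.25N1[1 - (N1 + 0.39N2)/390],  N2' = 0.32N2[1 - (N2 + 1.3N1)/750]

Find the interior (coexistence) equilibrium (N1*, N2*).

N1* ≈ 198, N2* ≈ 493

Setting both brackets to zero gives the nullclines N1 + 0.39N2 = 390 and 1.3N1 + N2 = 750.
Substituting N2 = 750 - 1.3N1 into the first: N1(1 - 0.39·1.3) = 390 - 0.39·750.
So N1* = 97.5/0.493 = 198, and then N2* = 750 - 1.3·198 = 493.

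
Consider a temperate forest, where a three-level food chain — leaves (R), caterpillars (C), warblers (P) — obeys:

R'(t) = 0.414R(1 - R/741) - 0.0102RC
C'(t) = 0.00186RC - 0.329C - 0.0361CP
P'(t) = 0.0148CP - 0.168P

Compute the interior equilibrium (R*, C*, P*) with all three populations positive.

R* ≈ 534, C* ≈ 11.4, P* ≈ 18.4

From dP/dt = 0: 0.0148C* = 0.168, so C* = 11.4.
From dR/dt = 0: 0.414(1 - R*/741) = 0.0102·11.4, giving R* = 741·(1 - 0.28) = 534.
From dC/dt = 0: 0.00186·534 - 0.329 = 0.0361P*, so P* = 0.664/0.0361 = 18.4.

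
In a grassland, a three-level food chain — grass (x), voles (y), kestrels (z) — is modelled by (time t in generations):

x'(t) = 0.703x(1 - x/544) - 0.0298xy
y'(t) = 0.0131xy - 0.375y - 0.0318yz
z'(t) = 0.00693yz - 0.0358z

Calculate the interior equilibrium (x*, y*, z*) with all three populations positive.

x* ≈ 425, y* ≈ 5.17, z* ≈ 163

From dz/dt = 0: 0.00693y* = 0.0358, so y* = 5.17.
From dx/dt = 0: 0.703(1 - x*/544) = 0.0298·5.17, giving x* = 544·(1 - 0.219) = 425.
From dy/dt = 0: 0.0131·425 - 0.375 = 0.0318z*, so z* = 5.19/0.0318 = 163.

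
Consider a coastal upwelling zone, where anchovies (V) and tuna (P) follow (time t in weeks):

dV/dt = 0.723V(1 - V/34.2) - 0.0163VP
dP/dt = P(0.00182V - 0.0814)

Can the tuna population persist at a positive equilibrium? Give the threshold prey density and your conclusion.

The predator equation gives dP/dt > 0 only when V > 0.0814/0.00182 = 44.7.
Without the predator, V → K = 34.2. Since 34.2 < 44.7, the predator cannot invade.

Threshold V = 44.7; K < 44.7, so no, the predator goes extinct.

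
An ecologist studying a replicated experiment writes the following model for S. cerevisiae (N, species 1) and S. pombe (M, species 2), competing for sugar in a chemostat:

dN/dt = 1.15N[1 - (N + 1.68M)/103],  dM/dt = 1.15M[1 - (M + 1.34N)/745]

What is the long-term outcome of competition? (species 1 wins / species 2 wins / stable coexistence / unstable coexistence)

species 2 excludes species 1

Compare the nullcline intercepts: K1/α12 = 103/1.68 = 61.3 < K2 = 745; K2/α21 = 745/1.34 = 556 > K1 = 103.
Since the inequalities point opposite ways, species 2 can invade but species 1 cannot.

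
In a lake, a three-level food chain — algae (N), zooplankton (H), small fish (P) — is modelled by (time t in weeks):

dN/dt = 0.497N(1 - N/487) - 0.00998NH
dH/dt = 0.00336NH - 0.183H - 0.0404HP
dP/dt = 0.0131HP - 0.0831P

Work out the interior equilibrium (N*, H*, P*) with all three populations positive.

From dP/dt = 0: 0.0131H* = 0.0831, so H* = 6.34.
From dN/dt = 0: 0.497(1 - N*/487) = 0.00998·6.34, giving N* = 487·(1 - 0.127) = 425.
From dH/dt = 0: 0.00336·425 - 0.183 = 0.0404P*, so P* = 1.24/0.0404 = 30.8.

N* ≈ 425, H* ≈ 6.34, P* ≈ 30.8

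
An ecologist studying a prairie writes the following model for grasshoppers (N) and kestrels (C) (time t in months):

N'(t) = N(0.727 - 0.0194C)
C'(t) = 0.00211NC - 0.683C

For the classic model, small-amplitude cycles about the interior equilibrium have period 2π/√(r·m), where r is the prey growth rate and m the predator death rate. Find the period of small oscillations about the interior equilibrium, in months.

T ≈ 8.92 months

Here r = 0.727 and m = 0.683, so r·m = 0.497.
ω = √0.497 = 0.705 per month, hence T = 2π/ω ≈ 8.92 months.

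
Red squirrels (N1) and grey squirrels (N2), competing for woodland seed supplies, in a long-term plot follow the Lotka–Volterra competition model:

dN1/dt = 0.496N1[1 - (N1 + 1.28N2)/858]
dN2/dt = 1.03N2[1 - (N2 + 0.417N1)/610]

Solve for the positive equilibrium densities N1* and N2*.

Setting both brackets to zero gives the nullclines N1 + 1.28N2 = 858 and 0.417N1 + N2 = 610.
Substituting N2 = 610 - 0.417N1 into the first: N1(1 - 1.28·0.417) = 858 - 1.28·610.
So N1* = 77.2/0.466 = 166, and then N2* = 610 - 0.417·166 = 541.

N1* ≈ 166, N2* ≈ 541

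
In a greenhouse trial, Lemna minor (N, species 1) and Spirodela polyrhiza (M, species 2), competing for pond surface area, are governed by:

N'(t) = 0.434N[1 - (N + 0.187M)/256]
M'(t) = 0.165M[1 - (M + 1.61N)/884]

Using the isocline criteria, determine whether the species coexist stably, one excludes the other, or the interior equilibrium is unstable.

stable coexistence

Compare the nullcline intercepts: K1/α12 = 256/0.187 = 1370 > K2 = 884; K2/α21 = 884/1.61 = 549 > K1 = 256.
Since both inequalities hold, each species can invade when rare, so the interior equilibrium is stable.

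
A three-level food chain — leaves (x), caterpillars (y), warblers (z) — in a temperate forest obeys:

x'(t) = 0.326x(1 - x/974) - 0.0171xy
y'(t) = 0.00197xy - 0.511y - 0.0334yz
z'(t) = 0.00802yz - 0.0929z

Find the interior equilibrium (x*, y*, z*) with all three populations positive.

x* ≈ 382, y* ≈ 11.6, z* ≈ 7.24

From dz/dt = 0: 0.00802y* = 0.0929, so y* = 11.6.
From dx/dt = 0: 0.326(1 - x*/974) = 0.0171·11.6, giving x* = 974·(1 - 0.608) = 382.
From dy/dt = 0: 0.00197·382 - 0.511 = 0.0334z*, so z* = 0.242/0.0334 = 7.24.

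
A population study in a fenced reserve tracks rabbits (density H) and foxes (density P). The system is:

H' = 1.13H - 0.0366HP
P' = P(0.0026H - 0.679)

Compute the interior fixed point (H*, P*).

Set dP/dt = 0 with P > 0: 0.0026H - 0.679 = 0, so H* = 0.679/0.0026 = 261.
Set dH/dt = 0 with H > 0: 1.13 - 0.0366P = 0, so P* = 1.13/0.0366 = 30.9.

H* ≈ 261, P* ≈ 30.9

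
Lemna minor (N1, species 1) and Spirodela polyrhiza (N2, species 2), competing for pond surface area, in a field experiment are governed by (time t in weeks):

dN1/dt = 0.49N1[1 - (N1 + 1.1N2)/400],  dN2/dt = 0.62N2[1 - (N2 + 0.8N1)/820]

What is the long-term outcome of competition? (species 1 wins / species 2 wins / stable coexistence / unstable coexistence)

species 2 excludes species 1

Compare the nullcline intercepts: K1/α12 = 400/1.1 = 364 < K2 = 820; K2/α21 = 820/0.8 = 1020 > K1 = 400.
Since the inequalities point opposite ways, species 2 can invade but species 1 cannot.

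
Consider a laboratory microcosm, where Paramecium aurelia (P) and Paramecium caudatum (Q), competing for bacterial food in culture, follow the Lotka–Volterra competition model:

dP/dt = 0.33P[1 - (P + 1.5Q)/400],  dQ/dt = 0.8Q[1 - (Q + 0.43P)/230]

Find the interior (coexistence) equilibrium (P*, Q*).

P* ≈ 155, Q* ≈ 163

Setting both brackets to zero gives the nullclines P + 1.5Q = 400 and 0.43P + Q = 230.
Substituting Q = 230 - 0.43P into the first: P(1 - 1.5·0.43) = 400 - 1.5·230.
So P* = 55/0.355 = 155, and then Q* = 230 - 0.43·155 = 163.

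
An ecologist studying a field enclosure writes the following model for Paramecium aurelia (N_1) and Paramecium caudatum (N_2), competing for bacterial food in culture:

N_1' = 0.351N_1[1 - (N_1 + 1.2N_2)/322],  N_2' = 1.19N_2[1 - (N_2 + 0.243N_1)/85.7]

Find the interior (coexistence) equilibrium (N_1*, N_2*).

Setting both brackets to zero gives the nullclines N_1 + 1.2N_2 = 322 and 0.243N_1 + N_2 = 85.7.
Substituting N_2 = 85.7 - 0.243N_1 into the first: N_1(1 - 1.2·0.243) = 322 - 1.2·85.7.
So N_1* = 219/0.708 = 309, and then N_2* = 85.7 - 0.243·309 = 10.5.

N_1* ≈ 309, N_2* ≈ 10.5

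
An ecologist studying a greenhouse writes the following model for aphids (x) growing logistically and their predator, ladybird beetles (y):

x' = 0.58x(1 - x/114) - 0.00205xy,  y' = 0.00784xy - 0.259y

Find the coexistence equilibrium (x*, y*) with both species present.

From dy/dt = 0 with y > 0: 0.00784x* = 0.259, so x* = 33.
Substitute into dx/dt = 0: 0.58(1 - 33/114) = 0.00205y*.
The bracket is 0.71, giving y* = 0.412/0.00205 = 201.

x* ≈ 33, y* ≈ 201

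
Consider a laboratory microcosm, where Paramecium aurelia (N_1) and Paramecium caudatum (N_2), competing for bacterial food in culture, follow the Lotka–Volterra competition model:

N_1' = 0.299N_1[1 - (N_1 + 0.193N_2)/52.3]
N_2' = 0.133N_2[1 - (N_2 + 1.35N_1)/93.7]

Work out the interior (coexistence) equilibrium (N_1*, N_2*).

N_1* ≈ 46.3, N_2* ≈ 31.2

Setting both brackets to zero gives the nullclines N_1 + 0.193N_2 = 52.3 and 1.35N_1 + N_2 = 93.7.
Substituting N_2 = 93.7 - 1.35N_1 into the first: N_1(1 - 0.193·1.35) = 52.3 - 0.193·93.7.
So N_1* = 34.2/0.739 = 46.3, and then N_2* = 93.7 - 1.35·46.3 = 31.2.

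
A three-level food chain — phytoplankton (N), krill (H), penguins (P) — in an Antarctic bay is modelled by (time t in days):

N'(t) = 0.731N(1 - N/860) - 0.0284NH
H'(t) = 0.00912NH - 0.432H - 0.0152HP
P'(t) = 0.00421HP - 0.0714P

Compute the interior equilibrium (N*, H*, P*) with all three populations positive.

From dP/dt = 0: 0.00421H* = 0.0714, so H* = 17.
From dN/dt = 0: 0.731(1 - N*/860) = 0.0284·17, giving N* = 860·(1 - 0.659) = 293.
From dH/dt = 0: 0.00912·293 - 0.432 = 0.0152P*, so P* = 2.24/0.0152 = 148.

N* ≈ 293, H* ≈ 17, P* ≈ 148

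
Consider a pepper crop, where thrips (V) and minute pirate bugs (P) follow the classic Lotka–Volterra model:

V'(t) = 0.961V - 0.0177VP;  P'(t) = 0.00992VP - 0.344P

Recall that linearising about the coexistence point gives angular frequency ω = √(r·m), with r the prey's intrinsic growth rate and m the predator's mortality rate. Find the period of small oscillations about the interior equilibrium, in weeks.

Here r = 0.961 and m = 0.344, so r·m = 0.331.
ω = √0.331 = 0.575 per week, hence T = 2π/ω ≈ 10.9 weeks.

T ≈ 10.9 weeks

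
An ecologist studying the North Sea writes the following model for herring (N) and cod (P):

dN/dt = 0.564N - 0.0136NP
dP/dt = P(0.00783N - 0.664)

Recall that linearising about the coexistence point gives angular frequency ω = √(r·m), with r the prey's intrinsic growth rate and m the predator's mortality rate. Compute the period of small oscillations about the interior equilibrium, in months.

T ≈ 10.3 months

Here r = 0.564 and m = 0.664, so r·m = 0.374.
ω = √0.374 = 0.612 per month, hence T = 2π/ω ≈ 10.3 months.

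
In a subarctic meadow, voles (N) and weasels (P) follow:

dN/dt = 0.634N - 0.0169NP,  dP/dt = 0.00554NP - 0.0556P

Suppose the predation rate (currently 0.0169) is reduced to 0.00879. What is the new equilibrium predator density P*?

At the interior fixed point, setting dN/dt = 0 with N > 0 fixes P* = (prey growth rate)/(NP coefficient) — independent of the other coefficients.
With the change, P* = 0.634/0.00879 = 72.1; it rises from 37.5.

P* ≈ 72.1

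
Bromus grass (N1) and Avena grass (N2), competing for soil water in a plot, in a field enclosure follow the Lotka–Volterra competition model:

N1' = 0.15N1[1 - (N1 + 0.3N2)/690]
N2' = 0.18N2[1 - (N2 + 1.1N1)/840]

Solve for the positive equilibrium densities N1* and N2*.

N1* ≈ 654, N2* ≈ 121

Setting both brackets to zero gives the nullclines N1 + 0.3N2 = 690 and 1.1N1 + N2 = 840.
Substituting N2 = 840 - 1.1N1 into the first: N1(1 - 0.3·1.1) = 690 - 0.3·840.
So N1* = 438/0.67 = 654, and then N2* = 840 - 1.1·654 = 121.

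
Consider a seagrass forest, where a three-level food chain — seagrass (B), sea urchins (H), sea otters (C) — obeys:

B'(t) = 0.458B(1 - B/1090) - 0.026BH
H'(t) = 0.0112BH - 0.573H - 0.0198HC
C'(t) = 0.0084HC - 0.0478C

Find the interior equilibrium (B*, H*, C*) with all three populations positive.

B* ≈ 738, H* ≈ 5.69, C* ≈ 388

From dC/dt = 0: 0.0084H* = 0.0478, so H* = 5.69.
From dB/dt = 0: 0.458(1 - B*/1090) = 0.026·5.69, giving B* = 1090·(1 - 0.323) = 738.
From dH/dt = 0: 0.0112·738 - 0.573 = 0.0198C*, so C* = 7.69/0.0198 = 388.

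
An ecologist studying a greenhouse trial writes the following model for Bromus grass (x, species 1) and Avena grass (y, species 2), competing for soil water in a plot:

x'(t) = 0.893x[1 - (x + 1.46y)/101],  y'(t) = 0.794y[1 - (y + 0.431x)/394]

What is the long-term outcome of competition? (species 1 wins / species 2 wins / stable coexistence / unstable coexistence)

Compare the nullcline intercepts: K1/α12 = 101/1.46 = 69.2 < K2 = 394; K2/α21 = 394/0.431 = 914 > K1 = 101.
Since the inequalities point opposite ways, species 2 can invade but species 1 cannot.

species 2 excludes species 1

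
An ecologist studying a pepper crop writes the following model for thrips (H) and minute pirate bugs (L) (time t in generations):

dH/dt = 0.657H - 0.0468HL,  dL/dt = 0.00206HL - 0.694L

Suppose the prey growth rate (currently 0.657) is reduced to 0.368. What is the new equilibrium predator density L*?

L* ≈ 7.86

At the interior fixed point, setting dH/dt = 0 with H > 0 fixes L* = (prey growth rate)/(HL coefficient) — independent of the other coefficients.
With the change, L* = 0.368/0.0468 = 7.86; it falls from 14.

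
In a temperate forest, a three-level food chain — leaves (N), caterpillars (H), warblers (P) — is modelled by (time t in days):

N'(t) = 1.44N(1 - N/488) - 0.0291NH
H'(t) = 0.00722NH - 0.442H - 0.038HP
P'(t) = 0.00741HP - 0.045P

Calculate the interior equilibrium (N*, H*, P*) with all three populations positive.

N* ≈ 428, H* ≈ 6.07, P* ≈ 69.7

From dP/dt = 0: 0.00741H* = 0.045, so H* = 6.07.
From dN/dt = 0: 1.44(1 - N*/488) = 0.0291·6.07, giving N* = 488·(1 - 0.123) = 428.
From dH/dt = 0: 0.00722·428 - 0.442 = 0.038P*, so P* = 2.65/0.038 = 69.7.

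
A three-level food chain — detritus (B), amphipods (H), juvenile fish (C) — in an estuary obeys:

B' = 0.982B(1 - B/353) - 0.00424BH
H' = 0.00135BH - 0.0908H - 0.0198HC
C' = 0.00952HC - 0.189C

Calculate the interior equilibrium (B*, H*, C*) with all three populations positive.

From dC/dt = 0: 0.00952H* = 0.189, so H* = 19.9.
From dB/dt = 0: 0.982(1 - B*/353) = 0.00424·19.9, giving B* = 353·(1 - 0.0857) = 323.
From dH/dt = 0: 0.00135·323 - 0.0908 = 0.0198C*, so C* = 0.345/0.0198 = 17.4.

B* ≈ 323, H* ≈ 19.9, C* ≈ 17.4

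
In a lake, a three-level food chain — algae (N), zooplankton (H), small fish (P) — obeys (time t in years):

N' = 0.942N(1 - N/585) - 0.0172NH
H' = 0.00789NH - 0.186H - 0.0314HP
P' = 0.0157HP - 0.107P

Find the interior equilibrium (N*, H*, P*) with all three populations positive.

N* ≈ 512, H* ≈ 6.82, P* ≈ 123

From dP/dt = 0: 0.0157H* = 0.107, so H* = 6.82.
From dN/dt = 0: 0.942(1 - N*/585) = 0.0172·6.82, giving N* = 585·(1 - 0.124) = 512.
From dH/dt = 0: 0.00789·512 - 0.186 = 0.0314P*, so P* = 3.86/0.0314 = 123.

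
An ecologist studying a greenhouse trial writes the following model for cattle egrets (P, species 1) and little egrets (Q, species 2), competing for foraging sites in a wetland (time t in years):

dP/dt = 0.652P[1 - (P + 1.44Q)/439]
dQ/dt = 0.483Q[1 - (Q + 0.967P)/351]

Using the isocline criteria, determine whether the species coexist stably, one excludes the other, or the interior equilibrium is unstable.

unstable coexistence (outcome depends on initial conditions)

Compare the nullcline intercepts: K1/α12 = 439/1.44 = 305 < K2 = 351; K2/α21 = 351/0.967 = 363 < K1 = 439.
Since both are reversed, neither can invade when rare; the interior point is a saddle.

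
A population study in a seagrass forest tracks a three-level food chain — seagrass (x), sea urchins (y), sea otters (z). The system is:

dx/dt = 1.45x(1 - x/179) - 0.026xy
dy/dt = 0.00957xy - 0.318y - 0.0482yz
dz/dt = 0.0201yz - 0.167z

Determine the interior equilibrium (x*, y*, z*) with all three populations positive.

From dz/dt = 0: 0.0201y* = 0.167, so y* = 8.31.
From dx/dt = 0: 1.45(1 - x*/179) = 0.026·8.31, giving x* = 179·(1 - 0.149) = 152.
From dy/dt = 0: 0.00957·152 - 0.318 = 0.0482z*, so z* = 1.14/0.0482 = 23.6.

x* ≈ 152, y* ≈ 8.31, z* ≈ 23.6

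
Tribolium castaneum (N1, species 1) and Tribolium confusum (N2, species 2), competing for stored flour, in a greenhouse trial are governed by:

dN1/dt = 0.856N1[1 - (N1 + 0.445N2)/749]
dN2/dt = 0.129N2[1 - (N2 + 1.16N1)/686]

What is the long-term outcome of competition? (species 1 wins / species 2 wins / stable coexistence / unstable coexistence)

Compare the nullcline intercepts: K1/α12 = 749/0.445 = 1680 > K2 = 686; K2/α21 = 686/1.16 = 591 < K1 = 749.
Since the inequalities point opposite ways, species 1 can invade but species 2 cannot.

species 1 excludes species 2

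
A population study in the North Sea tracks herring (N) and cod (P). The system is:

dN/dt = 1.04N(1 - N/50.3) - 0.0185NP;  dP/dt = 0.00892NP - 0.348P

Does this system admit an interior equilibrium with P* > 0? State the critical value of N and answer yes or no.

Threshold N = 39; K > 39, so yes, the predator persists.

The predator equation gives dP/dt > 0 only when N > 0.348/0.00892 = 39.
Without the predator, N → K = 50.3. Since 50.3 > 39, the predator can invade and persist.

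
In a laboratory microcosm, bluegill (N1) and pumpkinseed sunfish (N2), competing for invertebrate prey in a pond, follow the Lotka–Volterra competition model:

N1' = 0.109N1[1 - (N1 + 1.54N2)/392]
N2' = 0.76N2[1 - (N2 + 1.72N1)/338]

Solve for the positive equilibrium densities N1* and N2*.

N1* ≈ 77.9, N2* ≈ 204

Setting both brackets to zero gives the nullclines N1 + 1.54N2 = 392 and 1.72N1 + N2 = 338.
Substituting N2 = 338 - 1.72N1 into the first: N1(1 - 1.54·1.72) = 392 - 1.54·338.
So N1* = -129/-1.65 = 77.9, and then N2* = 338 - 1.72·77.9 = 204.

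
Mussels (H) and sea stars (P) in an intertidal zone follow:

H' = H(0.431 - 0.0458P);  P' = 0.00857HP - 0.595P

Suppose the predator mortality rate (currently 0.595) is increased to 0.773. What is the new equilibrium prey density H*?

At the interior fixed point, setting dP/dt = 0 with P > 0 fixes H* = (predator death rate)/(HP coefficient) — independent of the other coefficients.
With the change, H* = 0.773/0.00857 = 90.2; it rises from 69.4.

H* ≈ 90.2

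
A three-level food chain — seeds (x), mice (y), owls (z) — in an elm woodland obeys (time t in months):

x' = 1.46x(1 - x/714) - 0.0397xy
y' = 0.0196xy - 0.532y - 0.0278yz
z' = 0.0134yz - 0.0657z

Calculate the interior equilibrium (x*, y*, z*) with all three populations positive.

x* ≈ 619, y* ≈ 4.9, z* ≈ 417

From dz/dt = 0: 0.0134y* = 0.0657, so y* = 4.9.
From dx/dt = 0: 1.46(1 - x*/714) = 0.0397·4.9, giving x* = 714·(1 - 0.133) = 619.
From dy/dt = 0: 0.0196·619 - 0.532 = 0.0278z*, so z* = 11.6/0.0278 = 417.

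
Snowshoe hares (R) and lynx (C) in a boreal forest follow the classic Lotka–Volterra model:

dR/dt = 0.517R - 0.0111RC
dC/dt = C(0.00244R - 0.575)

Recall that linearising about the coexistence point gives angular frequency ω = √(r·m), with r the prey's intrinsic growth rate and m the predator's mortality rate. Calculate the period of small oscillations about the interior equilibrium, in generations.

T ≈ 11.5 generations

Here r = 0.517 and m = 0.575, so r·m = 0.297.
ω = √0.297 = 0.545 per generation, hence T = 2π/ω ≈ 11.5 generations.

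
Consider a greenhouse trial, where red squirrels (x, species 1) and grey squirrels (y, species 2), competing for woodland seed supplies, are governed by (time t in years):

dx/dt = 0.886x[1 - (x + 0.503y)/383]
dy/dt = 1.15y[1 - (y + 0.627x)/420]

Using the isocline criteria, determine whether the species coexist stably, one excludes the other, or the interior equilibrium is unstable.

Compare the nullcline intercepts: K1/α12 = 383/0.503 = 761 > K2 = 420; K2/α21 = 420/0.627 = 670 > K1 = 383.
Since both inequalities hold, each species can invade when rare, so the interior equilibrium is stable.

stable coexistence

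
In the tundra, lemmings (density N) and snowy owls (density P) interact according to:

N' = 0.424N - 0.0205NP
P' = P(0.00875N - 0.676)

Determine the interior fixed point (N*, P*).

N* ≈ 77.3, P* ≈ 20.7

Set dP/dt = 0 with P > 0: 0.00875N - 0.676 = 0, so N* = 0.676/0.00875 = 77.3.
Set dN/dt = 0 with N > 0: 0.424 - 0.0205P = 0, so P* = 0.424/0.0205 = 20.7.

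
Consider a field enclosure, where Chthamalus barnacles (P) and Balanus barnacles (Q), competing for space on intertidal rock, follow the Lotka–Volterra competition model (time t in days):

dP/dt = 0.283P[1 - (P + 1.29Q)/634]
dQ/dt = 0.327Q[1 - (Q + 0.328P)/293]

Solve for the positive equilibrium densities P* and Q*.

P* ≈ 444, Q* ≈ 147

Setting both brackets to zero gives the nullclines P + 1.29Q = 634 and 0.328P + Q = 293.
Substituting Q = 293 - 0.328P into the first: P(1 - 1.29·0.328) = 634 - 1.29·293.
So P* = 256/0.577 = 444, and then Q* = 293 - 0.328·444 = 147.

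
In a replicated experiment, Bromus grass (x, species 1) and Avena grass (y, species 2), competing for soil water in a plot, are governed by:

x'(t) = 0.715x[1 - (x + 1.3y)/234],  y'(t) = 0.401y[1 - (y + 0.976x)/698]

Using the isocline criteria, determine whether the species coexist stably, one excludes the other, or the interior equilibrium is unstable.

species 2 excludes species 1

Compare the nullcline intercepts: K1/α12 = 234/1.3 = 180 < K2 = 698; K2/α21 = 698/0.976 = 715 > K1 = 234.
Since the inequalities point opposite ways, species 2 can invade but species 1 cannot.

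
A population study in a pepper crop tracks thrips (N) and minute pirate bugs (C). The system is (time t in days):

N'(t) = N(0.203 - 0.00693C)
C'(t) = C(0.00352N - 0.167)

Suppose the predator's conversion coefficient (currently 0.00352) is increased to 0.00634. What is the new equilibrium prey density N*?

At the interior fixed point, setting dC/dt = 0 with C > 0 fixes N* = (predator death rate)/(NC coefficient) — independent of the other coefficients.
With the change, N* = 0.167/0.00634 = 26.3; it falls from 47.4.

N* ≈ 26.3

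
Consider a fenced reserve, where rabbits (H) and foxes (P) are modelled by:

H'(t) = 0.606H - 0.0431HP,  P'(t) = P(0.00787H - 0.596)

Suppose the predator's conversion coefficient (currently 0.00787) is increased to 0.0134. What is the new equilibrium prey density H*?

H* ≈ 44.5

At the interior fixed point, setting dP/dt = 0 with P > 0 fixes H* = (predator death rate)/(HP coefficient) — independent of the other coefficients.
With the change, H* = 0.596/0.0134 = 44.5; it falls from 75.7.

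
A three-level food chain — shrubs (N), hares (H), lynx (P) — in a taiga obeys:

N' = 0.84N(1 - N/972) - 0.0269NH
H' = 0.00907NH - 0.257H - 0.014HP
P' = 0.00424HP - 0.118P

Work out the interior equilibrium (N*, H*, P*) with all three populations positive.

From dP/dt = 0: 0.00424H* = 0.118, so H* = 27.8.
From dN/dt = 0: 0.84(1 - N*/972) = 0.0269·27.8, giving N* = 972·(1 - 0.891) = 106.
From dH/dt = 0: 0.00907·106 - 0.257 = 0.014P*, so P* = 0.702/0.014 = 50.1.

N* ≈ 106, H* ≈ 27.8, P* ≈ 50.1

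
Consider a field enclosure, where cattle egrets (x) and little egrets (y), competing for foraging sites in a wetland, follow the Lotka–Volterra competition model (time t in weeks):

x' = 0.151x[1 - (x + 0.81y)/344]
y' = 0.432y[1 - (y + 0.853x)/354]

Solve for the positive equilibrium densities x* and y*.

Setting both brackets to zero gives the nullclines x + 0.81y = 344 and 0.853x + y = 354.
Substituting y = 354 - 0.853x into the first: x(1 - 0.81·0.853) = 344 - 0.81·354.
So x* = 57.3/0.309 = 185, and then y* = 354 - 0.853·185 = 196.

x* ≈ 185, y* ≈ 196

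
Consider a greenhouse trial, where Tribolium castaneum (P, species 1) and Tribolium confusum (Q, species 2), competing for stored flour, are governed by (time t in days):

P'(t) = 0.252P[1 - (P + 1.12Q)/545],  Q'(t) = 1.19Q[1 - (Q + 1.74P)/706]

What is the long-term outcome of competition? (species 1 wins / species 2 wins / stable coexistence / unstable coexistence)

unstable coexistence (outcome depends on initial conditions)

Compare the nullcline intercepts: K1/α12 = 545/1.12 = 487 < K2 = 706; K2/α21 = 706/1.74 = 406 < K1 = 545.
Since both are reversed, neither can invade when rare; the interior point is a saddle.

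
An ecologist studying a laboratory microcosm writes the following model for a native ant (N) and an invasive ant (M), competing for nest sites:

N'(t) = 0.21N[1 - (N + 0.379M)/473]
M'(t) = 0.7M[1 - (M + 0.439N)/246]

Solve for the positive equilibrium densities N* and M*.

N* ≈ 456, M* ≈ 46

Setting both brackets to zero gives the nullclines N + 0.379M = 473 and 0.439N + M = 246.
Substituting M = 246 - 0.439N into the first: N(1 - 0.379·0.439) = 473 - 0.379·246.
So N* = 380/0.834 = 456, and then M* = 246 - 0.439·456 = 46.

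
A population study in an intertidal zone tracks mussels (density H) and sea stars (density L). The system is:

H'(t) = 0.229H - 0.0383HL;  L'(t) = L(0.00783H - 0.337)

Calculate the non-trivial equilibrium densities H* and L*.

H* ≈ 43, L* ≈ 5.98

Set dL/dt = 0 with L > 0: 0.00783H - 0.337 = 0, so H* = 0.337/0.00783 = 43.
Set dH/dt = 0 with H > 0: 0.229 - 0.0383L = 0, so L* = 0.229/0.0383 = 5.98.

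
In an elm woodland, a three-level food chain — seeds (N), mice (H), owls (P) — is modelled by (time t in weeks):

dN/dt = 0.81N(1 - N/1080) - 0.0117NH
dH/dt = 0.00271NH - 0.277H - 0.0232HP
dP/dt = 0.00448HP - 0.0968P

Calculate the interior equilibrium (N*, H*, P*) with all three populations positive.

From dP/dt = 0: 0.00448H* = 0.0968, so H* = 21.6.
From dN/dt = 0: 0.81(1 - N*/1080) = 0.0117·21.6, giving N* = 1080·(1 - 0.312) = 743.
From dH/dt = 0: 0.00271·743 - 0.277 = 0.0232P*, so P* = 1.74/0.0232 = 74.8.

N* ≈ 743, H* ≈ 21.6, P* ≈ 74.8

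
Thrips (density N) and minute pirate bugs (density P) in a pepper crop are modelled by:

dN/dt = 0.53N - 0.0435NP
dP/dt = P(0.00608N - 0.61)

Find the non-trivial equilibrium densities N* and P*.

N* ≈ 100, P* ≈ 12.2

Set dP/dt = 0 with P > 0: 0.00608N - 0.61 = 0, so N* = 0.61/0.00608 = 100.
Set dN/dt = 0 with N > 0: 0.53 - 0.0435P = 0, so P* = 0.53/0.0435 = 12.2.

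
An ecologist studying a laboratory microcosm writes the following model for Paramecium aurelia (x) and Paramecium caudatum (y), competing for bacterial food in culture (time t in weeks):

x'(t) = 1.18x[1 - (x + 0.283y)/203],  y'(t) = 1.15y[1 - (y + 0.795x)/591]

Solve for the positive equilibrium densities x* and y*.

x* ≈ 46.1, y* ≈ 554

Setting both brackets to zero gives the nullclines x + 0.283y = 203 and 0.795x + y = 591.
Substituting y = 591 - 0.795x into the first: x(1 - 0.283·0.795) = 203 - 0.283·591.
So x* = 35.7/0.775 = 46.1, and then y* = 591 - 0.795·46.1 = 554.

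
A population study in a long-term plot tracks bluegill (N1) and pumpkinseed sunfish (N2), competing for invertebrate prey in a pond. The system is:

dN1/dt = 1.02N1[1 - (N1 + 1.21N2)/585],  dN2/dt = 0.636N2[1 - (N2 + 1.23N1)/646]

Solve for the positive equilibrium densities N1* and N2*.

Setting both brackets to zero gives the nullclines N1 + 1.21N2 = 585 and 1.23N1 + N2 = 646.
Substituting N2 = 646 - 1.23N1 into the first: N1(1 - 1.21·1.23) = 585 - 1.21·646.
So N1* = -197/-0.488 = 403, and then N2* = 646 - 1.23·403 = 151.

N1* ≈ 403, N2* ≈ 151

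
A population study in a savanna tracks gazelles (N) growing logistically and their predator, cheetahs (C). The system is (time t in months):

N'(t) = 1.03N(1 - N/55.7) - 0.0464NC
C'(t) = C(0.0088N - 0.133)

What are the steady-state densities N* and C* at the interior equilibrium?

From dC/dt = 0 with C > 0: 0.0088N* = 0.133, so N* = 15.1.
Substitute into dN/dt = 0: 1.03(1 - 15.1/55.7) = 0.0464C*.
The bracket is 0.729, giving C* = 0.751/0.0464 = 16.2.

N* ≈ 15.1, C* ≈ 16.2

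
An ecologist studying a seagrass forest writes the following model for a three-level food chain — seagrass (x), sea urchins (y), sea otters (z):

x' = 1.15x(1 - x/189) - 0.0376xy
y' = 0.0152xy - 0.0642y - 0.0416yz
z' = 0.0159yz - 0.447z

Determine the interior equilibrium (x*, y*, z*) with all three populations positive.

x* ≈ 15.3, y* ≈ 28.1, z* ≈ 4.04

From dz/dt = 0: 0.0159y* = 0.447, so y* = 28.1.
From dx/dt = 0: 1.15(1 - x*/189) = 0.0376·28.1, giving x* = 189·(1 - 0.919) = 15.3.
From dy/dt = 0: 0.0152·15.3 - 0.0642 = 0.0416z*, so z* = 0.168/0.0416 = 4.04.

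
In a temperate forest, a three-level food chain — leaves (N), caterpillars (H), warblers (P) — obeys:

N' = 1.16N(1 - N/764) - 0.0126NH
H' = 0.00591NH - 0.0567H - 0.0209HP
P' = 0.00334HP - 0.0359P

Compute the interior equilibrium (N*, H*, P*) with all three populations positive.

From dP/dt = 0: 0.00334H* = 0.0359, so H* = 10.7.
From dN/dt = 0: 1.16(1 - N*/764) = 0.0126·10.7, giving N* = 764·(1 - 0.117) = 675.
From dH/dt = 0: 0.00591·675 - 0.0567 = 0.0209P*, so P* = 3.93/0.0209 = 188.

N* ≈ 675, H* ≈ 10.7, P* ≈ 188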